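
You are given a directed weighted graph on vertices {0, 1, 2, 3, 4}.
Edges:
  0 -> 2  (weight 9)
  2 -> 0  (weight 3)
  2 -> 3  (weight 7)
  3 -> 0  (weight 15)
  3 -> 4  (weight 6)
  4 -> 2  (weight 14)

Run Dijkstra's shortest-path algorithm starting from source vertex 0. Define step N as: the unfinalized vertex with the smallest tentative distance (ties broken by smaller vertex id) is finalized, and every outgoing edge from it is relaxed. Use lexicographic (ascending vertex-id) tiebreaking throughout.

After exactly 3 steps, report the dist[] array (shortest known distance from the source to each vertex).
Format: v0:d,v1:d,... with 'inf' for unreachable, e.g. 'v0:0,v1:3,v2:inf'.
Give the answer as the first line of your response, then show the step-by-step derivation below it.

v0:0,v1:inf,v2:9,v3:16,v4:22

step 1: dist = v0:0,v1:inf,v2:9,v3:inf,v4:inf
step 2: dist = v0:0,v1:inf,v2:9,v3:16,v4:inf
step 3: dist = v0:0,v1:inf,v2:9,v3:16,v4:22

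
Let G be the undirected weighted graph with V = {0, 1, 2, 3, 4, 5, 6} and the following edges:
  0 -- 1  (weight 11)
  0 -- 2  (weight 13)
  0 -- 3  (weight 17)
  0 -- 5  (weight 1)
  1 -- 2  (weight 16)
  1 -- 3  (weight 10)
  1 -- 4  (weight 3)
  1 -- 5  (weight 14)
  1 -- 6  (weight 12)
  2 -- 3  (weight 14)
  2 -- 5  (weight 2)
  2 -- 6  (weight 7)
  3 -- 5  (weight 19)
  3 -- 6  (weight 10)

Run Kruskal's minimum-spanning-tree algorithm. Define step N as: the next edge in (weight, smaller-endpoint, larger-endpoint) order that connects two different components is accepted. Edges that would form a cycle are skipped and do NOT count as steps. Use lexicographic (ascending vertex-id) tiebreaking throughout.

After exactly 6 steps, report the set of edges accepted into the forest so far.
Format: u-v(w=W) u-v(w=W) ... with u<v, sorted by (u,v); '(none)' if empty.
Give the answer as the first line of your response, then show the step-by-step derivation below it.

0-5(w=1) 1-3(w=10) 1-4(w=3) 2-5(w=2) 2-6(w=7) 3-6(w=10)

step 1: add edge 0-5 (w=1); MST = {0-5(w=1)}
step 2: add edge 2-5 (w=2); MST = {0-5(w=1) 2-5(w=2)}
step 3: add edge 1-4 (w=3); MST = {0-5(w=1) 1-4(w=3) 2-5(w=2)}
step 4: add edge 2-6 (w=7); MST = {0-5(w=1) 1-4(w=3) 2-5(w=2) 2-6(w=7)}
step 5: add edge 1-3 (w=10); MST = {0-5(w=1) 1-3(w=10) 1-4(w=3) 2-5(w=2) 2-6(w=7)}
step 6: add edge 3-6 (w=10); MST = {0-5(w=1) 1-3(w=10) 1-4(w=3) 2-5(w=2) 2-6(w=7) 3-6(w=10)}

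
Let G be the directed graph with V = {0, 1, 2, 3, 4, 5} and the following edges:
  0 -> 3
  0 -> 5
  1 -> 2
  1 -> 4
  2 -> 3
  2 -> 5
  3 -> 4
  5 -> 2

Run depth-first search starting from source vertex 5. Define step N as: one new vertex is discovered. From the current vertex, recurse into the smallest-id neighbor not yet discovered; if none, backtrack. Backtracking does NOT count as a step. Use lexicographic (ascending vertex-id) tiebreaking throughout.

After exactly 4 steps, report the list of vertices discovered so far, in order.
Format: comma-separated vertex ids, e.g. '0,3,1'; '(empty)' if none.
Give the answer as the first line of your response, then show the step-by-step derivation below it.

5,2,3,4

step 1: discover 5; path=5; order=5
step 2: discover 2; path=5>2; order=5,2
step 3: discover 3; path=5>2>3; order=5,2,3
step 4: discover 4; path=5>2>3>4; order=5,2,3,4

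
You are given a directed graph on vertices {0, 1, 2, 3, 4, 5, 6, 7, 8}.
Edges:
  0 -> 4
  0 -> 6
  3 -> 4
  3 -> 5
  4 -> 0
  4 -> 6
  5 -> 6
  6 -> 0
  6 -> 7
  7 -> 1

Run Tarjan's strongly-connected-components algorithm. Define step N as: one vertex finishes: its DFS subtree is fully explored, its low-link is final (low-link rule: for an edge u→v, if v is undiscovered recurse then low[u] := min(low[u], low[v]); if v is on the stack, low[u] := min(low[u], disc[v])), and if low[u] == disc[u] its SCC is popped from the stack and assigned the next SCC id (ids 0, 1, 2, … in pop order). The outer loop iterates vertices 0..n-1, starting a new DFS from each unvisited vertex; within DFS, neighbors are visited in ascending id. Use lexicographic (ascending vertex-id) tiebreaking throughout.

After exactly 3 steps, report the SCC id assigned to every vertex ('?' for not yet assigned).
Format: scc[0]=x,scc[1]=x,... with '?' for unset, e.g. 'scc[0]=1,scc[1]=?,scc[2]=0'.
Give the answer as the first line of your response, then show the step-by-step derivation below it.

scc[0]=?,scc[1]=0,scc[2]=?,scc[3]=?,scc[4]=?,scc[5]=?,scc[6]=?,scc[7]=1,scc[8]=?

step 1: low=(low[0]=0,low[1]=4,low[2]=?,low[3]=?,low[4]=0,low[5]=?,low[6]=0,low[7]=3,low[8]=?); scc=(scc[0]=?,scc[1]=0,scc[2]=?,scc[3]=?,scc[4]=?,scc[5]=?,scc[6]=?,scc[7]=?,scc[8]=?)
step 2: low=(low[0]=0,low[1]=4,low[2]=?,low[3]=?,low[4]=0,low[5]=?,low[6]=0,low[7]=3,low[8]=?); scc=(scc[0]=?,scc[1]=0,scc[2]=?,scc[3]=?,scc[4]=?,scc[5]=?,scc[6]=?,scc[7]=1,scc[8]=?)
step 3: low=(low[0]=0,low[1]=4,low[2]=?,low[3]=?,low[4]=0,low[5]=?,low[6]=0,low[7]=3,low[8]=?); scc=(scc[0]=?,scc[1]=0,scc[2]=?,scc[3]=?,scc[4]=?,scc[5]=?,scc[6]=?,scc[7]=1,scc[8]=?)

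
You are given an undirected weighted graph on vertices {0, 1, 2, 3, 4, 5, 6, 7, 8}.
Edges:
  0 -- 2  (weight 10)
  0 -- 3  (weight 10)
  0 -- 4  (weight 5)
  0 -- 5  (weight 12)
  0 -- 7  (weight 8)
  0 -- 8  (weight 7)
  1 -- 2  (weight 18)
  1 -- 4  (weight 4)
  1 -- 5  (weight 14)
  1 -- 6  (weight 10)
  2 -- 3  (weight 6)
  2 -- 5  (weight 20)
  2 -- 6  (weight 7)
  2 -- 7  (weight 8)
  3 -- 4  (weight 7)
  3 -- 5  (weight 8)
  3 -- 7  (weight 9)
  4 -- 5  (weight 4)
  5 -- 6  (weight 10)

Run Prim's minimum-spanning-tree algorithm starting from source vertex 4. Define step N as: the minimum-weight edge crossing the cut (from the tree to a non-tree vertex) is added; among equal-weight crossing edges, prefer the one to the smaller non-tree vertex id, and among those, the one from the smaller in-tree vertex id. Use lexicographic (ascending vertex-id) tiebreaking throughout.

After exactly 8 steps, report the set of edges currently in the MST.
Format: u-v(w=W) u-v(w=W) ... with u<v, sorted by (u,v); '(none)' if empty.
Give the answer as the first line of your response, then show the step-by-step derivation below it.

0-4(w=5) 0-7(w=8) 0-8(w=7) 1-4(w=4) 2-3(w=6) 2-6(w=7) 3-4(w=7) 4-5(w=4)

step 1: add edge 1-4 (w=4); MST = {1-4(w=4)}
step 2: add edge 4-5 (w=4); MST = {1-4(w=4) 4-5(w=4)}
step 3: add edge 0-4 (w=5); MST = {0-4(w=5) 1-4(w=4) 4-5(w=4)}
step 4: add edge 3-4 (w=7); MST = {0-4(w=5) 1-4(w=4) 3-4(w=7) 4-5(w=4)}
step 5: add edge 2-3 (w=6); MST = {0-4(w=5) 1-4(w=4) 2-3(w=6) 3-4(w=7) 4-5(w=4)}
step 6: add edge 2-6 (w=7); MST = {0-4(w=5) 1-4(w=4) 2-3(w=6) 2-6(w=7) 3-4(w=7) 4-5(w=4)}
step 7: add edge 0-8 (w=7); MST = {0-4(w=5) 0-8(w=7) 1-4(w=4) 2-3(w=6) 2-6(w=7) 3-4(w=7) 4-5(w=4)}
step 8: add edge 0-7 (w=8); MST = {0-4(w=5) 0-7(w=8) 0-8(w=7) 1-4(w=4) 2-3(w=6) 2-6(w=7) 3-4(w=7) 4-5(w=4)}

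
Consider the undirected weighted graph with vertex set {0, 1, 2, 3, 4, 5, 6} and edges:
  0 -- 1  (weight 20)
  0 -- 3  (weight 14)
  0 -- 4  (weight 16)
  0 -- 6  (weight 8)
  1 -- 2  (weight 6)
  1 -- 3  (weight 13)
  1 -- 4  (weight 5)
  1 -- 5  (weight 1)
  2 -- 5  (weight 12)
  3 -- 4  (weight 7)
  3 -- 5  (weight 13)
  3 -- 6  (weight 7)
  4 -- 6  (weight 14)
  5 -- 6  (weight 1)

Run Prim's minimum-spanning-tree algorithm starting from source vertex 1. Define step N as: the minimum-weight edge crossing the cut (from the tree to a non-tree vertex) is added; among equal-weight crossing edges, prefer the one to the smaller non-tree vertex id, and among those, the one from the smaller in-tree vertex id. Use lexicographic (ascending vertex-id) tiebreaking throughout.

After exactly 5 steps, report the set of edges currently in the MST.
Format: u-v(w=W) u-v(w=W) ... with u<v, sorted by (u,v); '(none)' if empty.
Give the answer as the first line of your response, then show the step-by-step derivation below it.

1-2(w=6) 1-4(w=5) 1-5(w=1) 3-4(w=7) 5-6(w=1)

step 1: add edge 1-5 (w=1); MST = {1-5(w=1)}
step 2: add edge 5-6 (w=1); MST = {1-5(w=1) 5-6(w=1)}
step 3: add edge 1-4 (w=5); MST = {1-4(w=5) 1-5(w=1) 5-6(w=1)}
step 4: add edge 1-2 (w=6); MST = {1-2(w=6) 1-4(w=5) 1-5(w=1) 5-6(w=1)}
step 5: add edge 3-4 (w=7); MST = {1-2(w=6) 1-4(w=5) 1-5(w=1) 3-4(w=7) 5-6(w=1)}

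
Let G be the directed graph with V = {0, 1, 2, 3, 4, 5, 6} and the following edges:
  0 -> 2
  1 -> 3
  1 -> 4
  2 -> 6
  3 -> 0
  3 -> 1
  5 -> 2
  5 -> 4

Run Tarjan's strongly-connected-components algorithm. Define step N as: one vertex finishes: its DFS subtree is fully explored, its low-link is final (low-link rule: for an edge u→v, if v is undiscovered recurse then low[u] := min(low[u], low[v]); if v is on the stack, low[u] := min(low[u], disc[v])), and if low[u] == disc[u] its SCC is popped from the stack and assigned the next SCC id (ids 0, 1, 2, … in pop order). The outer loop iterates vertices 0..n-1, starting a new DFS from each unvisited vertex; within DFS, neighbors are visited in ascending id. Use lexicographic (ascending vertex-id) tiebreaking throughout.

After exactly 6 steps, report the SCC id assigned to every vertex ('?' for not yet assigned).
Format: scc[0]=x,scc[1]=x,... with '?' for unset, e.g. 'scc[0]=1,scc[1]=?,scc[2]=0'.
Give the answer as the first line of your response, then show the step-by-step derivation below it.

scc[0]=2,scc[1]=4,scc[2]=1,scc[3]=4,scc[4]=3,scc[5]=?,scc[6]=0

step 1: low=(low[0]=0,low[1]=?,low[2]=1,low[3]=?,low[4]=?,low[5]=?,low[6]=2); scc=(scc[0]=?,scc[1]=?,scc[2]=?,scc[3]=?,scc[4]=?,scc[5]=?,scc[6]=0)
step 2: low=(low[0]=0,low[1]=?,low[2]=1,low[3]=?,low[4]=?,low[5]=?,low[6]=2); scc=(scc[0]=?,scc[1]=?,scc[2]=1,scc[3]=?,scc[4]=?,scc[5]=?,scc[6]=0)
step 3: low=(low[0]=0,low[1]=?,low[2]=1,low[3]=?,low[4]=?,low[5]=?,low[6]=2); scc=(scc[0]=2,scc[1]=?,scc[2]=1,scc[3]=?,scc[4]=?,scc[5]=?,scc[6]=0)
step 4: low=(low[0]=0,low[1]=3,low[2]=1,low[3]=3,low[4]=?,low[5]=?,low[6]=2); scc=(scc[0]=2,scc[1]=?,scc[2]=1,scc[3]=?,scc[4]=?,scc[5]=?,scc[6]=0)
step 5: low=(low[0]=0,low[1]=3,low[2]=1,low[3]=3,low[4]=5,low[5]=?,low[6]=2); scc=(scc[0]=2,scc[1]=?,scc[2]=1,scc[3]=?,scc[4]=3,scc[5]=?,scc[6]=0)
step 6: low=(low[0]=0,low[1]=3,low[2]=1,low[3]=3,low[4]=5,low[5]=?,low[6]=2); scc=(scc[0]=2,scc[1]=4,scc[2]=1,scc[3]=4,scc[4]=3,scc[5]=?,scc[6]=0)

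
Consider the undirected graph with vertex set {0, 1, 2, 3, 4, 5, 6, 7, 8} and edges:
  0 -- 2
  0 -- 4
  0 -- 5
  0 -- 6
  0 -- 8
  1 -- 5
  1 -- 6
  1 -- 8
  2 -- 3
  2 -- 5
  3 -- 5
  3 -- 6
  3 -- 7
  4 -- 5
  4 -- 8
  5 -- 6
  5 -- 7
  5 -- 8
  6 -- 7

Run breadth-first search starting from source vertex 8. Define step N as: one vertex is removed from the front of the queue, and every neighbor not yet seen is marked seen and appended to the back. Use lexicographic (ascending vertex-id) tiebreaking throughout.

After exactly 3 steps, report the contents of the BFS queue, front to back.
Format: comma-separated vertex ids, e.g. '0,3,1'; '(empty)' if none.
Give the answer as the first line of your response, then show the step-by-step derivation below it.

4,5,2,6

step 1: dequeue 8; queue=[0,1,4,5]; order=8
step 2: dequeue 0; queue=[1,4,5,2,6]; order=8,0
step 3: dequeue 1; queue=[4,5,2,6]; order=8,0,1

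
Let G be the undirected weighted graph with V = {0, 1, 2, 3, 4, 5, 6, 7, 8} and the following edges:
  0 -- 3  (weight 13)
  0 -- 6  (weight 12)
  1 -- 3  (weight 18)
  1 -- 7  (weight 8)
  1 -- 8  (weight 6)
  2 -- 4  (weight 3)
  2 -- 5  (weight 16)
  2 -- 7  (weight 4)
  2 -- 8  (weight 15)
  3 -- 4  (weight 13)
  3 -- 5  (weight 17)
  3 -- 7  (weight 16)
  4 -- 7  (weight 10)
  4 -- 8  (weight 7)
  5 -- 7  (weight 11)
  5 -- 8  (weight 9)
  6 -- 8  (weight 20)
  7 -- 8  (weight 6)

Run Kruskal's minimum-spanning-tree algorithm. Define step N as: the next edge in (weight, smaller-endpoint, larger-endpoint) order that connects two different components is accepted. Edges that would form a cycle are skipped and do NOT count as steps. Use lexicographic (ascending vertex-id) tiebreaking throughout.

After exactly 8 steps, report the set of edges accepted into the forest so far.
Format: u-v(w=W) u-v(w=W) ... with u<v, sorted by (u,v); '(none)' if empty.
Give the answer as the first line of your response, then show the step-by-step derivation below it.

0-3(w=13) 0-6(w=12) 1-8(w=6) 2-4(w=3) 2-7(w=4) 3-4(w=13) 5-8(w=9) 7-8(w=6)

step 1: add edge 2-4 (w=3); MST = {2-4(w=3)}
step 2: add edge 2-7 (w=4); MST = {2-4(w=3) 2-7(w=4)}
step 3: add edge 1-8 (w=6); MST = {1-8(w=6) 2-4(w=3) 2-7(w=4)}
step 4: add edge 7-8 (w=6); MST = {1-8(w=6) 2-4(w=3) 2-7(w=4) 7-8(w=6)}
step 5: add edge 5-8 (w=9); MST = {1-8(w=6) 2-4(w=3) 2-7(w=4) 5-8(w=9) 7-8(w=6)}
step 6: add edge 0-6 (w=12); MST = {0-6(w=12) 1-8(w=6) 2-4(w=3) 2-7(w=4) 5-8(w=9) 7-8(w=6)}
step 7: add edge 0-3 (w=13); MST = {0-3(w=13) 0-6(w=12) 1-8(w=6) 2-4(w=3) 2-7(w=4) 5-8(w=9) 7-8(w=6)}
step 8: add edge 3-4 (w=13); MST = {0-3(w=13) 0-6(w=12) 1-8(w=6) 2-4(w=3) 2-7(w=4) 3-4(w=13) 5-8(w=9) 7-8(w=6)}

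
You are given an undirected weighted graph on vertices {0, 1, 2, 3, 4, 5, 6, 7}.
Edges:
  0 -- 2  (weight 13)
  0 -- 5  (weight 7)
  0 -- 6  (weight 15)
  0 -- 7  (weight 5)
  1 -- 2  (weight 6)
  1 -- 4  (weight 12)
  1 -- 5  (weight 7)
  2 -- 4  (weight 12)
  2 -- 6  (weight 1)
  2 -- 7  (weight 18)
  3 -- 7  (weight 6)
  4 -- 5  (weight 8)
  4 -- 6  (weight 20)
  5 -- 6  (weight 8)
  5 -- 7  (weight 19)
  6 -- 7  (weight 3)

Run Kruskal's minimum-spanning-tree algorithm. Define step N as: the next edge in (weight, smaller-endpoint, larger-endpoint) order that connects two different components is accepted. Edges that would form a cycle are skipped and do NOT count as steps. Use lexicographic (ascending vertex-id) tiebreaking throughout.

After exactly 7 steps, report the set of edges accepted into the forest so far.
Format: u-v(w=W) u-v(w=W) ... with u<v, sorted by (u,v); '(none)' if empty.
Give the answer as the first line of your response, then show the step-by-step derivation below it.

0-5(w=7) 0-7(w=5) 1-2(w=6) 2-6(w=1) 3-7(w=6) 4-5(w=8) 6-7(w=3)

step 1: add edge 2-6 (w=1); MST = {2-6(w=1)}
step 2: add edge 6-7 (w=3); MST = {2-6(w=1) 6-7(w=3)}
step 3: add edge 0-7 (w=5); MST = {0-7(w=5) 2-6(w=1) 6-7(w=3)}
step 4: add edge 1-2 (w=6); MST = {0-7(w=5) 1-2(w=6) 2-6(w=1) 6-7(w=3)}
step 5: add edge 3-7 (w=6); MST = {0-7(w=5) 1-2(w=6) 2-6(w=1) 3-7(w=6) 6-7(w=3)}
step 6: add edge 0-5 (w=7); MST = {0-5(w=7) 0-7(w=5) 1-2(w=6) 2-6(w=1) 3-7(w=6) 6-7(w=3)}
step 7: add edge 4-5 (w=8); MST = {0-5(w=7) 0-7(w=5) 1-2(w=6) 2-6(w=1) 3-7(w=6) 4-5(w=8) 6-7(w=3)}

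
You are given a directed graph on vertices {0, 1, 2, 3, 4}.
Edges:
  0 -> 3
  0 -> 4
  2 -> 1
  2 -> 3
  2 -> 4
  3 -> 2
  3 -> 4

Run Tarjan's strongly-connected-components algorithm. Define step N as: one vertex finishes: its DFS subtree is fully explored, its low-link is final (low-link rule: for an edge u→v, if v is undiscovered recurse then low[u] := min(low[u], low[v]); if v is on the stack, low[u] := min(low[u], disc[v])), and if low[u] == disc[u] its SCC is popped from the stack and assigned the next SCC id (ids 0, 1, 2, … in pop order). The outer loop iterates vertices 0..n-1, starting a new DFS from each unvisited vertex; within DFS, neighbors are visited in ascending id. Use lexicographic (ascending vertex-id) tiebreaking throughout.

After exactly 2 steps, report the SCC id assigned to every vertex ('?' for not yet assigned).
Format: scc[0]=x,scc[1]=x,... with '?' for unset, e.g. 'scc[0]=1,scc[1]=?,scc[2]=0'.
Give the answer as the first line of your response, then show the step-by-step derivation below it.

scc[0]=?,scc[1]=0,scc[2]=?,scc[3]=?,scc[4]=1

step 1: low=(low[0]=0,low[1]=3,low[2]=2,low[3]=1,low[4]=?); scc=(scc[0]=?,scc[1]=0,scc[2]=?,scc[3]=?,scc[4]=?)
step 2: low=(low[0]=0,low[1]=3,low[2]=1,low[3]=1,low[4]=4); scc=(scc[0]=?,scc[1]=0,scc[2]=?,scc[3]=?,scc[4]=1)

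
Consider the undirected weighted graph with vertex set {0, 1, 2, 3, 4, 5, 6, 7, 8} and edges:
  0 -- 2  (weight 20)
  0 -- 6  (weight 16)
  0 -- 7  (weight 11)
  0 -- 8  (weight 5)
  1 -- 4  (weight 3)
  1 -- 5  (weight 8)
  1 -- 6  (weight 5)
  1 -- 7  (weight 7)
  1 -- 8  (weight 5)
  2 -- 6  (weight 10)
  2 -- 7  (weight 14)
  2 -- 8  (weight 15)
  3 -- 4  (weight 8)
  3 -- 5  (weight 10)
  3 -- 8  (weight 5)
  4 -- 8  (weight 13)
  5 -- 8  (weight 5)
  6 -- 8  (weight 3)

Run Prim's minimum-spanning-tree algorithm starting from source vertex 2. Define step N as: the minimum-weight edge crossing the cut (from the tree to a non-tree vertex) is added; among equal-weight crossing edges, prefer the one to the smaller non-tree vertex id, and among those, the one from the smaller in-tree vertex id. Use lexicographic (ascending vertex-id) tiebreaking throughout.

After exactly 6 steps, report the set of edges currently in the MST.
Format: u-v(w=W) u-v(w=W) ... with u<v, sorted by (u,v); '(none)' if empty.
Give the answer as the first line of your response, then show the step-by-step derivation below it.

0-8(w=5) 1-4(w=3) 1-6(w=5) 2-6(w=10) 3-8(w=5) 6-8(w=3)

step 1: add edge 2-6 (w=10); MST = {2-6(w=10)}
step 2: add edge 6-8 (w=3); MST = {2-6(w=10) 6-8(w=3)}
step 3: add edge 0-8 (w=5); MST = {0-8(w=5) 2-6(w=10) 6-8(w=3)}
step 4: add edge 1-6 (w=5); MST = {0-8(w=5) 1-6(w=5) 2-6(w=10) 6-8(w=3)}
step 5: add edge 1-4 (w=3); MST = {0-8(w=5) 1-4(w=3) 1-6(w=5) 2-6(w=10) 6-8(w=3)}
step 6: add edge 3-8 (w=5); MST = {0-8(w=5) 1-4(w=3) 1-6(w=5) 2-6(w=10) 3-8(w=5) 6-8(w=3)}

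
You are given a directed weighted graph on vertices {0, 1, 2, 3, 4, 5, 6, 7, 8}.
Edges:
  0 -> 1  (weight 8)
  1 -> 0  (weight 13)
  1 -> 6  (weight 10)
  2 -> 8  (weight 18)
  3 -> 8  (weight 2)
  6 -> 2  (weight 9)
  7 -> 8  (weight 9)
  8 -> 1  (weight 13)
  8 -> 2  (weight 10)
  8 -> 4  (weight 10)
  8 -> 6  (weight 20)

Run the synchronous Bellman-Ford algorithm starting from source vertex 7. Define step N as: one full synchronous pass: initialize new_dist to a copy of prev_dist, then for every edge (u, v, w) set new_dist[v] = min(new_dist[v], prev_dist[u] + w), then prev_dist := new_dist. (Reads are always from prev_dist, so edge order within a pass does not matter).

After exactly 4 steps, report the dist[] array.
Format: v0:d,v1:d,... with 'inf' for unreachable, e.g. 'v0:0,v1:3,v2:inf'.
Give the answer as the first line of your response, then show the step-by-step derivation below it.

v0:35,v1:22,v2:19,v3:inf,v4:19,v5:inf,v6:29,v7:0,v8:9

step 1: dist = v0:inf,v1:inf,v2:inf,v3:inf,v4:inf,v5:inf,v6:inf,v7:0,v8:9
step 2: dist = v0:inf,v1:22,v2:19,v3:inf,v4:19,v5:inf,v6:29,v7:0,v8:9
step 3: dist = v0:35,v1:22,v2:19,v3:inf,v4:19,v5:inf,v6:29,v7:0,v8:9
step 4: dist = v0:35,v1:22,v2:19,v3:inf,v4:19,v5:inf,v6:29,v7:0,v8:9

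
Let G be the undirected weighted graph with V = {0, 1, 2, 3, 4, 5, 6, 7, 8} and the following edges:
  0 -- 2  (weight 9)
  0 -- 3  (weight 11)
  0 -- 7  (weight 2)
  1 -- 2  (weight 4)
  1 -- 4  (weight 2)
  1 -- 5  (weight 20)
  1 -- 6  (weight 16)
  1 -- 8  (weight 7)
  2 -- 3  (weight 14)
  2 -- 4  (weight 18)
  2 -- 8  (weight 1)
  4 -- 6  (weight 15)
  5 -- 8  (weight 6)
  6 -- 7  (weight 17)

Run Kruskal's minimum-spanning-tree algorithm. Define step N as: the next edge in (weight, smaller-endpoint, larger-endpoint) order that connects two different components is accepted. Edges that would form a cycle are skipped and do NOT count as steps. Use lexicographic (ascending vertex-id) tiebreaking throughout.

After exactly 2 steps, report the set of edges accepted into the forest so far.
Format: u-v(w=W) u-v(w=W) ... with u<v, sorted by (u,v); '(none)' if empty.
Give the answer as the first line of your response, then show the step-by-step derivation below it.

0-7(w=2) 2-8(w=1)

step 1: add edge 2-8 (w=1); MST = {2-8(w=1)}
step 2: add edge 0-7 (w=2); MST = {0-7(w=2) 2-8(w=1)}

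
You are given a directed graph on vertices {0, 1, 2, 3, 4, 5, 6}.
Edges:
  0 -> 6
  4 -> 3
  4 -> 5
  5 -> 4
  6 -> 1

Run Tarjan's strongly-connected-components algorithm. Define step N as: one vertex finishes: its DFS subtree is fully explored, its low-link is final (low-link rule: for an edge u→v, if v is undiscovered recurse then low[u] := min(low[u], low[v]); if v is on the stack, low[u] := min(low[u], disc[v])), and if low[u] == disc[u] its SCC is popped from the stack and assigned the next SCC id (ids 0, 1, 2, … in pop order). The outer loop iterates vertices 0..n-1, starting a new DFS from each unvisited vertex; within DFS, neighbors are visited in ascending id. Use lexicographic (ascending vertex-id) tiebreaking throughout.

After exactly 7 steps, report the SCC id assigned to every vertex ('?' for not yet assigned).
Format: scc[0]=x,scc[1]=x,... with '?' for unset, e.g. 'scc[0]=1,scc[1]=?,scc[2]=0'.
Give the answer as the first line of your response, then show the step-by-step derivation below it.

scc[0]=2,scc[1]=0,scc[2]=3,scc[3]=4,scc[4]=5,scc[5]=5,scc[6]=1

step 1: low=(low[0]=0,low[1]=2,low[2]=?,low[3]=?,low[4]=?,low[5]=?,low[6]=1); scc=(scc[0]=?,scc[1]=0,scc[2]=?,scc[3]=?,scc[4]=?,scc[5]=?,scc[6]=?)
step 2: low=(low[0]=0,low[1]=2,low[2]=?,low[3]=?,low[4]=?,low[5]=?,low[6]=1); scc=(scc[0]=?,scc[1]=0,scc[2]=?,scc[3]=?,scc[4]=?,scc[5]=?,scc[6]=1)
step 3: low=(low[0]=0,low[1]=2,low[2]=?,low[3]=?,low[4]=?,low[5]=?,low[6]=1); scc=(scc[0]=2,scc[1]=0,scc[2]=?,scc[3]=?,scc[4]=?,scc[5]=?,scc[6]=1)
step 4: low=(low[0]=0,low[1]=2,low[2]=3,low[3]=?,low[4]=?,low[5]=?,low[6]=1); scc=(scc[0]=2,scc[1]=0,scc[2]=3,scc[3]=?,scc[4]=?,scc[5]=?,scc[6]=1)
step 5: low=(low[0]=0,low[1]=2,low[2]=3,low[3]=4,low[4]=?,low[5]=?,low[6]=1); scc=(scc[0]=2,scc[1]=0,scc[2]=3,scc[3]=4,scc[4]=?,scc[5]=?,scc[6]=1)
step 6: low=(low[0]=0,low[1]=2,low[2]=3,low[3]=4,low[4]=5,low[5]=5,low[6]=1); scc=(scc[0]=2,scc[1]=0,scc[2]=3,scc[3]=4,scc[4]=?,scc[5]=?,scc[6]=1)
step 7: low=(low[0]=0,low[1]=2,low[2]=3,low[3]=4,low[4]=5,low[5]=5,low[6]=1); scc=(scc[0]=2,scc[1]=0,scc[2]=3,scc[3]=4,scc[4]=5,scc[5]=5,scc[6]=1)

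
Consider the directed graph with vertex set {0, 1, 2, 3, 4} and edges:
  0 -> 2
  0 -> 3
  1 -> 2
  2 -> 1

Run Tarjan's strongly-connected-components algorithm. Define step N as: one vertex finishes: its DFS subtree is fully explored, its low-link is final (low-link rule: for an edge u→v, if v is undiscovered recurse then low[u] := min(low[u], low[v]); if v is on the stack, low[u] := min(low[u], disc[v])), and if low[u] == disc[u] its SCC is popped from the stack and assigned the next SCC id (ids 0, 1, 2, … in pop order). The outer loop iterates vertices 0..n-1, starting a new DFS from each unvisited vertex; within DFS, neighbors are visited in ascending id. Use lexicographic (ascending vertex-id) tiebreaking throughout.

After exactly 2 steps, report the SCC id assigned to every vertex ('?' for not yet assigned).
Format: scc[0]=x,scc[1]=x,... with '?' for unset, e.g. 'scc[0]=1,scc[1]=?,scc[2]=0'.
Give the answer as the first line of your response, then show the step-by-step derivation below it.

scc[0]=?,scc[1]=0,scc[2]=0,scc[3]=?,scc[4]=?

step 1: low=(low[0]=0,low[1]=1,low[2]=1,low[3]=?,low[4]=?); scc=(scc[0]=?,scc[1]=?,scc[2]=?,scc[3]=?,scc[4]=?)
step 2: low=(low[0]=0,low[1]=1,low[2]=1,low[3]=?,low[4]=?); scc=(scc[0]=?,scc[1]=0,scc[2]=0,scc[3]=?,scc[4]=?)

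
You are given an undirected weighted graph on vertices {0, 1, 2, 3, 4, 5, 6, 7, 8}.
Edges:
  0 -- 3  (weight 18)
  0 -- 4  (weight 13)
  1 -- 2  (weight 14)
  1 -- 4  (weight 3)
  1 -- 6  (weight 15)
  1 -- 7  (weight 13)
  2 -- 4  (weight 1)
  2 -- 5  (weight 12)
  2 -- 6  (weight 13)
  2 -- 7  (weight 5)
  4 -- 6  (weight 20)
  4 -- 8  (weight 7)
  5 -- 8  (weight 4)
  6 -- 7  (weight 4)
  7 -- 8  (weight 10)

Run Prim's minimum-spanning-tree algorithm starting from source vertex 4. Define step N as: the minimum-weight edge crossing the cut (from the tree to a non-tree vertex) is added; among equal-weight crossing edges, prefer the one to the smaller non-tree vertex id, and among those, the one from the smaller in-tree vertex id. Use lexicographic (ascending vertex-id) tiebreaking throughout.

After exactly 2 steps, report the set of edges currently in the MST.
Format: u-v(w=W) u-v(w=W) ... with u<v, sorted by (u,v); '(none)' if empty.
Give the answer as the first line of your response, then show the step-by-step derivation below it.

1-4(w=3) 2-4(w=1)

step 1: add edge 2-4 (w=1); MST = {2-4(w=1)}
step 2: add edge 1-4 (w=3); MST = {1-4(w=3) 2-4(w=1)}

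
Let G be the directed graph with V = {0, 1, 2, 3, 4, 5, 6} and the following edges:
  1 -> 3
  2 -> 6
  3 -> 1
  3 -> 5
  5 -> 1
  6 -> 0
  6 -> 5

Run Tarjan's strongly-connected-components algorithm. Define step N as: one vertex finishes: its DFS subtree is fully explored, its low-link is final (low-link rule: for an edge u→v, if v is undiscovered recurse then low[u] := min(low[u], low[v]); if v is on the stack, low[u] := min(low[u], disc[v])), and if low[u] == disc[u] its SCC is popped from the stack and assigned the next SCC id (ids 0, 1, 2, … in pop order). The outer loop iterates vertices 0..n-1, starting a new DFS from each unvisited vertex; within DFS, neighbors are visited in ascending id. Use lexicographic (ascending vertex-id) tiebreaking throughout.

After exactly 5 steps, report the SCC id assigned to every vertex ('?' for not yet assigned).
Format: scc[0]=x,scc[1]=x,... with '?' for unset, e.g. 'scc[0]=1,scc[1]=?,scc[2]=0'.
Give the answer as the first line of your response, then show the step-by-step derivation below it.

scc[0]=0,scc[1]=1,scc[2]=?,scc[3]=1,scc[4]=?,scc[5]=1,scc[6]=2

step 1: low=(low[0]=0,low[1]=?,low[2]=?,low[3]=?,low[4]=?,low[5]=?,low[6]=?); scc=(scc[0]=0,scc[1]=?,scc[2]=?,scc[3]=?,scc[4]=?,scc[5]=?,scc[6]=?)
step 2: low=(low[0]=0,low[1]=1,low[2]=?,low[3]=1,low[4]=?,low[5]=1,low[6]=?); scc=(scc[0]=0,scc[1]=?,scc[2]=?,scc[3]=?,scc[4]=?,scc[5]=?,scc[6]=?)
step 3: low=(low[0]=0,low[1]=1,low[2]=?,low[3]=1,low[4]=?,low[5]=1,low[6]=?); scc=(scc[0]=0,scc[1]=?,scc[2]=?,scc[3]=?,scc[4]=?,scc[5]=?,scc[6]=?)
step 4: low=(low[0]=0,low[1]=1,low[2]=?,low[3]=1,low[4]=?,low[5]=1,low[6]=?); scc=(scc[0]=0,scc[1]=1,scc[2]=?,scc[3]=1,scc[4]=?,scc[5]=1,scc[6]=?)
step 5: low=(low[0]=0,low[1]=1,low[2]=4,low[3]=1,low[4]=?,low[5]=1,low[6]=5); scc=(scc[0]=0,scc[1]=1,scc[2]=?,scc[3]=1,scc[4]=?,scc[5]=1,scc[6]=2)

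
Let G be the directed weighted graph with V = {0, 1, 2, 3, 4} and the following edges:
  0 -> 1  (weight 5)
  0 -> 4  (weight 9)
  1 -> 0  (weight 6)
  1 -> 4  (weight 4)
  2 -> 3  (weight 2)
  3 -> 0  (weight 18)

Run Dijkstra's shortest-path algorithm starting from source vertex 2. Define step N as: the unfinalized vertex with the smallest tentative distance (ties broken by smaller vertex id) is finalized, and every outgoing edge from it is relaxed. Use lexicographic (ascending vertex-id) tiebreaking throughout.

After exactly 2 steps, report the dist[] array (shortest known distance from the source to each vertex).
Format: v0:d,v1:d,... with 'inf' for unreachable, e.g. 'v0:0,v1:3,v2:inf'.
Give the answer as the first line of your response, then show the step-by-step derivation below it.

v0:20,v1:inf,v2:0,v3:2,v4:inf

step 1: dist = v0:inf,v1:inf,v2:0,v3:2,v4:inf
step 2: dist = v0:20,v1:inf,v2:0,v3:2,v4:inf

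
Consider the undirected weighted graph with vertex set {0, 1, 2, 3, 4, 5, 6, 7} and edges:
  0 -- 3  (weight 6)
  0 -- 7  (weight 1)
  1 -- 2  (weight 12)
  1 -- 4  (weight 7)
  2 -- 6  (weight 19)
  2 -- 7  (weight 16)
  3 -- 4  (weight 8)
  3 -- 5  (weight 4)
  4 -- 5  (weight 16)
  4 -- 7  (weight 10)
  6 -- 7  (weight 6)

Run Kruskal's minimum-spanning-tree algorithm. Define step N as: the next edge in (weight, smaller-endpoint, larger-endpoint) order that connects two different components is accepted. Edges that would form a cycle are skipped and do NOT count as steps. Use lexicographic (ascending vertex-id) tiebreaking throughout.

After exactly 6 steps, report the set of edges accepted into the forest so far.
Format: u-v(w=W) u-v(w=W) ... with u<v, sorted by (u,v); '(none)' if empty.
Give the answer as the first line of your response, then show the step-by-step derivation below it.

0-3(w=6) 0-7(w=1) 1-4(w=7) 3-4(w=8) 3-5(w=4) 6-7(w=6)

step 1: add edge 0-7 (w=1); MST = {0-7(w=1)}
step 2: add edge 3-5 (w=4); MST = {0-7(w=1) 3-5(w=4)}
step 3: add edge 0-3 (w=6); MST = {0-3(w=6) 0-7(w=1) 3-5(w=4)}
step 4: add edge 6-7 (w=6); MST = {0-3(w=6) 0-7(w=1) 3-5(w=4) 6-7(w=6)}
step 5: add edge 1-4 (w=7); MST = {0-3(w=6) 0-7(w=1) 1-4(w=7) 3-5(w=4) 6-7(w=6)}
step 6: add edge 3-4 (w=8); MST = {0-3(w=6) 0-7(w=1) 1-4(w=7) 3-4(w=8) 3-5(w=4) 6-7(w=6)}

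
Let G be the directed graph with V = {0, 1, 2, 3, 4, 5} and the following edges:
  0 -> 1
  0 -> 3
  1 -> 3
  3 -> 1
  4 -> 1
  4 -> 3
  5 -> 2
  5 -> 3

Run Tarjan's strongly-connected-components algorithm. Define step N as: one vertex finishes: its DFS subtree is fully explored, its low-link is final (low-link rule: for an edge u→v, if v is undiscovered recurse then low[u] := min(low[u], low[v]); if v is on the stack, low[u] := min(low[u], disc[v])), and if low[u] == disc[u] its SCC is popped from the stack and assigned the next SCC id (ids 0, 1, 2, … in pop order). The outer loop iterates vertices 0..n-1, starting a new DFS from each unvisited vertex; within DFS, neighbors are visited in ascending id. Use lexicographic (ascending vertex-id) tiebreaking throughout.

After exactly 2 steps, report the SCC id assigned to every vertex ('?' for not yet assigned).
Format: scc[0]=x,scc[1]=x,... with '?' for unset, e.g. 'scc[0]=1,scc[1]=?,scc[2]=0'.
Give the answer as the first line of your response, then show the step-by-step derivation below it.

scc[0]=?,scc[1]=0,scc[2]=?,scc[3]=0,scc[4]=?,scc[5]=?

step 1: low=(low[0]=0,low[1]=1,low[2]=?,low[3]=1,low[4]=?,low[5]=?); scc=(scc[0]=?,scc[1]=?,scc[2]=?,scc[3]=?,scc[4]=?,scc[5]=?)
step 2: low=(low[0]=0,low[1]=1,low[2]=?,low[3]=1,low[4]=?,low[5]=?); scc=(scc[0]=?,scc[1]=0,scc[2]=?,scc[3]=0,scc[4]=?,scc[5]=?)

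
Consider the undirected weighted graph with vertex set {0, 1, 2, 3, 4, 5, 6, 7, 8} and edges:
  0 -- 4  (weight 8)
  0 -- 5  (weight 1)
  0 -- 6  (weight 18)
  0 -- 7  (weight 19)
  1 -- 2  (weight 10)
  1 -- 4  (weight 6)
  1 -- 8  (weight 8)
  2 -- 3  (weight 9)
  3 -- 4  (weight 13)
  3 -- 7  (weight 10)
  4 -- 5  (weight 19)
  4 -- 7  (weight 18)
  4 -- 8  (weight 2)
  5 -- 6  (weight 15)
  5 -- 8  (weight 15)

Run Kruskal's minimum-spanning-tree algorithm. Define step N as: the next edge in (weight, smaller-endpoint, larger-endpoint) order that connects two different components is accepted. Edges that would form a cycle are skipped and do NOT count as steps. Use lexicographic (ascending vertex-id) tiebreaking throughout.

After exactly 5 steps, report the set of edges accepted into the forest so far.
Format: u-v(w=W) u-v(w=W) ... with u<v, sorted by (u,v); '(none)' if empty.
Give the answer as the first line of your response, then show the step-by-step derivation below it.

0-4(w=8) 0-5(w=1) 1-4(w=6) 2-3(w=9) 4-8(w=2)

step 1: add edge 0-5 (w=1); MST = {0-5(w=1)}
step 2: add edge 4-8 (w=2); MST = {0-5(w=1) 4-8(w=2)}
step 3: add edge 1-4 (w=6); MST = {0-5(w=1) 1-4(w=6) 4-8(w=2)}
step 4: add edge 0-4 (w=8); MST = {0-4(w=8) 0-5(w=1) 1-4(w=6) 4-8(w=2)}
step 5: add edge 2-3 (w=9); MST = {0-4(w=8) 0-5(w=1) 1-4(w=6) 2-3(w=9) 4-8(w=2)}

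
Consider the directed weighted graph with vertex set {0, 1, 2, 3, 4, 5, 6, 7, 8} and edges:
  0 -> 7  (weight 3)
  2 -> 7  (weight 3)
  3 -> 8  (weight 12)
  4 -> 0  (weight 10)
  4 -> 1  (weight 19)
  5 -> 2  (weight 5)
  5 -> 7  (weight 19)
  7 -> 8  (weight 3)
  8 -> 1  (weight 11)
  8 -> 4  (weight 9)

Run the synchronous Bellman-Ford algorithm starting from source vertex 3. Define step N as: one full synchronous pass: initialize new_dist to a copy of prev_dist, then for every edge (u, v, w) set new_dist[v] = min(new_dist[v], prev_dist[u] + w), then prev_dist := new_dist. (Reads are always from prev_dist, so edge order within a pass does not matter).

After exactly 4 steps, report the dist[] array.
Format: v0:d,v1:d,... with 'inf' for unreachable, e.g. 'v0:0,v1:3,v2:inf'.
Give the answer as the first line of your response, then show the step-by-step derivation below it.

v0:31,v1:23,v2:inf,v3:0,v4:21,v5:inf,v6:inf,v7:34,v8:12

step 1: dist = v0:inf,v1:inf,v2:inf,v3:0,v4:inf,v5:inf,v6:inf,v7:inf,v8:12
step 2: dist = v0:inf,v1:23,v2:inf,v3:0,v4:21,v5:inf,v6:inf,v7:inf,v8:12
step 3: dist = v0:31,v1:23,v2:inf,v3:0,v4:21,v5:inf,v6:inf,v7:inf,v8:12
step 4: dist = v0:31,v1:23,v2:inf,v3:0,v4:21,v5:inf,v6:inf,v7:34,v8:12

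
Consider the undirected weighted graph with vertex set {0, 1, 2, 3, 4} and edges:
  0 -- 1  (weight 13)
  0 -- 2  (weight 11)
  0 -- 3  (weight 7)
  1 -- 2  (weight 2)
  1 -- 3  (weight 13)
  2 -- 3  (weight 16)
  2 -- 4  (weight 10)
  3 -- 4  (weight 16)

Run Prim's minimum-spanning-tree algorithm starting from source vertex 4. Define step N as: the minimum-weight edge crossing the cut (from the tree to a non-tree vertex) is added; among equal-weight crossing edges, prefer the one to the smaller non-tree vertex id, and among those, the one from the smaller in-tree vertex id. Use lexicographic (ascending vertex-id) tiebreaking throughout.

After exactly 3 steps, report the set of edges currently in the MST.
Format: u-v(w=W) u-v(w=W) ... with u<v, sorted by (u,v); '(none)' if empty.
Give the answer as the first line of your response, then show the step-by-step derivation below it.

0-2(w=11) 1-2(w=2) 2-4(w=10)

step 1: add edge 2-4 (w=10); MST = {2-4(w=10)}
step 2: add edge 1-2 (w=2); MST = {1-2(w=2) 2-4(w=10)}
step 3: add edge 0-2 (w=11); MST = {0-2(w=11) 1-2(w=2) 2-4(w=10)}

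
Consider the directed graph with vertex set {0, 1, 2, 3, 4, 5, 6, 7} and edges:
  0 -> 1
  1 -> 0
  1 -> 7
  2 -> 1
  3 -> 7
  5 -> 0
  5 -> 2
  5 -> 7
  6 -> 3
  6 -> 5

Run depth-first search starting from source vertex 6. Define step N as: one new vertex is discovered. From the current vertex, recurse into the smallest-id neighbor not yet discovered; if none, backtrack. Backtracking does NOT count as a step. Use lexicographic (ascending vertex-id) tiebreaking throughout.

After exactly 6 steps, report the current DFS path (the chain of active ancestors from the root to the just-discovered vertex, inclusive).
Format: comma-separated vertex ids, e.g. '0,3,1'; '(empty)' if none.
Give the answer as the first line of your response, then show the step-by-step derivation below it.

6,5,0,1

step 1: discover 6; path=6; order=6
step 2: discover 3; path=6>3; order=6,3
step 3: discover 7; path=6>3>7; order=6,3,7
step 4: discover 5; path=6>5; order=6,3,7,5
step 5: discover 0; path=6>5>0; order=6,3,7,5,0
step 6: discover 1; path=6>5>0>1; order=6,3,7,5,0,1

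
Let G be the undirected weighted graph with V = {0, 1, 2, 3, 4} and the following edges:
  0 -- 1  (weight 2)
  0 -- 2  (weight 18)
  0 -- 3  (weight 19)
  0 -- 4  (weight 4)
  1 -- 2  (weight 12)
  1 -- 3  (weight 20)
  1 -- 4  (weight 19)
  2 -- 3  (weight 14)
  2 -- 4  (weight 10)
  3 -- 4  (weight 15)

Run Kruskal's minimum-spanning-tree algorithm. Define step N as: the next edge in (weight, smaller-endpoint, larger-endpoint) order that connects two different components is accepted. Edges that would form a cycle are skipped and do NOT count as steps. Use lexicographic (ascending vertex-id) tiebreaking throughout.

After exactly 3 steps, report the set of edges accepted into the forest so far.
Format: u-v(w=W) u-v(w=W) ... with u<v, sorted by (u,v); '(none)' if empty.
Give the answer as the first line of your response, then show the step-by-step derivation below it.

0-1(w=2) 0-4(w=4) 2-4(w=10)

step 1: add edge 0-1 (w=2); MST = {0-1(w=2)}
step 2: add edge 0-4 (w=4); MST = {0-1(w=2) 0-4(w=4)}
step 3: add edge 2-4 (w=10); MST = {0-1(w=2) 0-4(w=4) 2-4(w=10)}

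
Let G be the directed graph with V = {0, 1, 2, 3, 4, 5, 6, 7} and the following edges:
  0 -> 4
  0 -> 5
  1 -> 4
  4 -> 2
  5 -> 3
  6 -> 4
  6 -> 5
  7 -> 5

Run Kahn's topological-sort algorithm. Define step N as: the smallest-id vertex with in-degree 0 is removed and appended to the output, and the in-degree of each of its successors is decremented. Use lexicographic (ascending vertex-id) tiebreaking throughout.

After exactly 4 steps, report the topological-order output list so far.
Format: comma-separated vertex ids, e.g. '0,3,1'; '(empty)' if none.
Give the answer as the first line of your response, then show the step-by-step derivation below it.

0,1,6,4

step 1: output 0; order=[0]; indeg=(0,0,1,1,2,2,0,0)
step 2: output 1; order=[0,1]; indeg=(0,0,1,1,1,2,0,0)
step 3: output 6; order=[0,1,6]; indeg=(0,0,1,1,0,1,0,0)
step 4: output 4; order=[0,1,6,4]; indeg=(0,0,0,1,0,1,0,0)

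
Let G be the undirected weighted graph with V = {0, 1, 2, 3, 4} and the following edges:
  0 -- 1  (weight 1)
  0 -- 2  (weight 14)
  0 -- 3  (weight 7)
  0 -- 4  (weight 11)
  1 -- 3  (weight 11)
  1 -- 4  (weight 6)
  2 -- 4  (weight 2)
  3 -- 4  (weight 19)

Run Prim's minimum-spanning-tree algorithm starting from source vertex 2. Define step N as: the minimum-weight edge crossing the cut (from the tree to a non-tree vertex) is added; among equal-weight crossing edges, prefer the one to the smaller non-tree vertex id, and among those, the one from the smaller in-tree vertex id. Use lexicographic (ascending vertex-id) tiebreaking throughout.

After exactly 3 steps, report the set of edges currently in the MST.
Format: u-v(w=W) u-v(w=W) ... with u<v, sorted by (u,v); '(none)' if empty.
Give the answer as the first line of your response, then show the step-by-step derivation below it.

0-1(w=1) 1-4(w=6) 2-4(w=2)

step 1: add edge 2-4 (w=2); MST = {2-4(w=2)}
step 2: add edge 1-4 (w=6); MST = {1-4(w=6) 2-4(w=2)}
step 3: add edge 0-1 (w=1); MST = {0-1(w=1) 1-4(w=6) 2-4(w=2)}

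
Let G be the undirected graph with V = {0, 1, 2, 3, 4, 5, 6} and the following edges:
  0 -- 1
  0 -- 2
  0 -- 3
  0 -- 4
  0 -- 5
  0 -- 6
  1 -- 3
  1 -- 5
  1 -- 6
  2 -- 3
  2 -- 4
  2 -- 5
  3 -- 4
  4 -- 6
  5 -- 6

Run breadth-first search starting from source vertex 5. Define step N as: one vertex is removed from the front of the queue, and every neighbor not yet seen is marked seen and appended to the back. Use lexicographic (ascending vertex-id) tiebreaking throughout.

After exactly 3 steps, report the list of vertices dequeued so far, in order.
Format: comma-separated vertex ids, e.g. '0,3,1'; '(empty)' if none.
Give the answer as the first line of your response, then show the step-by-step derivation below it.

5,0,1

step 1: dequeue 5; queue=[0,1,2,6]; order=5
step 2: dequeue 0; queue=[1,2,6,3,4]; order=5,0
step 3: dequeue 1; queue=[2,6,3,4]; order=5,0,1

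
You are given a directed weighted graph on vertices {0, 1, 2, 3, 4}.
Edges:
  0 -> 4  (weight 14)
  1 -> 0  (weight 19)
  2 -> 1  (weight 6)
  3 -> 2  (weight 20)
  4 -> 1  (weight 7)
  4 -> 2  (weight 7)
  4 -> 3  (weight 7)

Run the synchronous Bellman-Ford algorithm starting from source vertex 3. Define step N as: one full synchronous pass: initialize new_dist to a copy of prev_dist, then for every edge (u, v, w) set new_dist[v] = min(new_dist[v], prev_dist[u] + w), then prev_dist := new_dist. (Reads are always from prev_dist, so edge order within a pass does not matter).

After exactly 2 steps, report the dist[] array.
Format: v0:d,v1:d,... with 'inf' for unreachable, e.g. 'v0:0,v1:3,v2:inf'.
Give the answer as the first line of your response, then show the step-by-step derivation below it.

v0:inf,v1:26,v2:20,v3:0,v4:inf

step 1: dist = v0:inf,v1:inf,v2:20,v3:0,v4:inf
step 2: dist = v0:inf,v1:26,v2:20,v3:0,v4:inf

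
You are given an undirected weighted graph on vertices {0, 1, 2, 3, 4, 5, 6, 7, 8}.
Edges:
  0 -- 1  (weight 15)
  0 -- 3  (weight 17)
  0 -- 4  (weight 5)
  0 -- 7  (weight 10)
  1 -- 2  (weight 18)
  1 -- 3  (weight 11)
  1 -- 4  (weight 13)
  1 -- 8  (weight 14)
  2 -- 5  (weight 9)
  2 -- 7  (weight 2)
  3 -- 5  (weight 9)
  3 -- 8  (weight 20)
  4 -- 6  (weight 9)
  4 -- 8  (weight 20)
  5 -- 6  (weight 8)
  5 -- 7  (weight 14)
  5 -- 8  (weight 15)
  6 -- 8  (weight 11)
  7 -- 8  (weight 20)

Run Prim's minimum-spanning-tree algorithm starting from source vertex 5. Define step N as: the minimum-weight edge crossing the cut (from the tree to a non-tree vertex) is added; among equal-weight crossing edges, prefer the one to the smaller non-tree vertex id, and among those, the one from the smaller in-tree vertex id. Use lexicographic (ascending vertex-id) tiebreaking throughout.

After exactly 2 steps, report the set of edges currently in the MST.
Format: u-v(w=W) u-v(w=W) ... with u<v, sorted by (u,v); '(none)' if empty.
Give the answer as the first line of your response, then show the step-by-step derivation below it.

2-5(w=9) 5-6(w=8)

step 1: add edge 5-6 (w=8); MST = {5-6(w=8)}
step 2: add edge 2-5 (w=9); MST = {2-5(w=9) 5-6(w=8)}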